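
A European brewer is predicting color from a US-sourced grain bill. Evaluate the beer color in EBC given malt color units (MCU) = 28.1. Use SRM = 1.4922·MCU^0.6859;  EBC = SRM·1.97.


SRM = 1.4922·28.1^0.6859 = 14.7060
EBC = 14.7060·1.97

28.9708 EBC


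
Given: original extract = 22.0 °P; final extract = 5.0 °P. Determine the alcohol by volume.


SG = 259/(259 − P);  ABV = (OG − FG)·131.25
OG = 259/(259 − 22.0) = 1.0928
FG = 259/(259 − 5.0) = 1.0197
ABV = (1.0928 − 1.0197)·131.25

9.5999 % ABV


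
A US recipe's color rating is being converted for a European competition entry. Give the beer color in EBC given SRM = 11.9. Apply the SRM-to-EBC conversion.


EBC = SRM · 1.97
EBC = 11.9 · 1.97

23.4430 EBC


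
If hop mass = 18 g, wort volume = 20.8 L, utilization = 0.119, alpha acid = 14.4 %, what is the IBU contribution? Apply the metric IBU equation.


IBU = (α/100)·mass·U·1000 / V
IBU = (14.4/100)·18·0.119·1000 / 20.8

14.8292 IBU


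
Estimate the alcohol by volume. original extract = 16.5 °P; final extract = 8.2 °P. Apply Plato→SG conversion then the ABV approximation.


SG = 259/(259 − P);  ABV = (OG − FG)·131.25
OG = 259/(259 − 16.5) = 1.0680
FG = 259/(259 − 8.2) = 1.0327
ABV = (1.0680 − 1.0327)·131.25

4.6391 % ABV


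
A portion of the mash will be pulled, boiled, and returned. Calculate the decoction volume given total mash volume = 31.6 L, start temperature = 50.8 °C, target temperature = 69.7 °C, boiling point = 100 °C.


V_dec = V_total·(T_target − T_start)/(T_boil − T_start)
V_dec = 31.6·(69.7 − 50.8)/(100 − 50.8)

12.1390 L


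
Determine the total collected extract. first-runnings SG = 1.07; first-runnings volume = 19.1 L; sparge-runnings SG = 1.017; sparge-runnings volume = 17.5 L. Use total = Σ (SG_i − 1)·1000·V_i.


first = (1.07 − 1)·1000·19.1 = 1337.0000
sparge = (1.017 − 1)·1000·17.5 = 297.5000
total = 1337.0000 + 297.5000

1634.5000 gravity·L


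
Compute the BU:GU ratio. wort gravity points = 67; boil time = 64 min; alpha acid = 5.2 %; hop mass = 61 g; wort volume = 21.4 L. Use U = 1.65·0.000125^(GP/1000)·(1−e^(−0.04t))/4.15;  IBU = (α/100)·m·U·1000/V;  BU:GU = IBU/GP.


U = 1.65·0.000125^(67/1000)·(1−e^(−0.04·64))/4.15 = 0.2009
IBU = (5.2/100)·61·0.2009·1000/21.4 = 29.7788
BU:GU = 29.7788/67

0.4445


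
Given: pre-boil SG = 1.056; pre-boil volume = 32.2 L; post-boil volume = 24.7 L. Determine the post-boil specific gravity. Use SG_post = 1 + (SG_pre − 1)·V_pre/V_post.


pts_pre = (1.056 − 1)·1000 = 56.0000
pts_post = 56.0000·32.2/24.7 = 73.0040
SG_post = 1 + 73.0040/1000

1.0730


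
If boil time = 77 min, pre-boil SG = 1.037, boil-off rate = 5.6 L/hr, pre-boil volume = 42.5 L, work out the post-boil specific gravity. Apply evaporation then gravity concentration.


V_post = V_pre − rate·(t/60);  SG_post = 1 + (SG_pre−1)·V_pre/V_post
V_post = 42.5 − 5.6·(77/60) = 35.3133
SG_post = 1 + (1.037 − 1)·42.5/35.3133

1.0445


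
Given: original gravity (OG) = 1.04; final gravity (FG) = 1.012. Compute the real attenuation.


AA = (OG−FG)/(OG−1)·100;  RA = AA·0.8192
AA = (1.04 − 1.012)/(1.04 − 1)·100 = 70.0000
RA = 70.0000·0.8192

57.3440 %


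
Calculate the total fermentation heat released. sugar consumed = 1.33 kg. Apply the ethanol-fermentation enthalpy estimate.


Q = m_sugar · 590 kJ/kg
Q = 1.33 · 590

784.7000 kJ


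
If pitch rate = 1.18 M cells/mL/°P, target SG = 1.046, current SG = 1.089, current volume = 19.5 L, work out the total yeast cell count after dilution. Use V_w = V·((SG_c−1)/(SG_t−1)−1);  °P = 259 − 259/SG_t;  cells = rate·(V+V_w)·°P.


V_w = 19.5·((1.089−1)/(1.046−1)−1) = 18.2283
V_final = 19.5 + 18.2283 = 37.7283
°P = 259 − 259/1.046 = 11.3901
cells = 1.18·37.7283·11.3901

507.0779 billion cells


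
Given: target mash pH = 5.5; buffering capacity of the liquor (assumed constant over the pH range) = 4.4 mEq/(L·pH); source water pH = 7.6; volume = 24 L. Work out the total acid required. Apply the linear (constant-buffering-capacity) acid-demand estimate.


acid = buffering capacity · (pH_source − pH_target) · V
acid = 4.4 · (7.6 − 5.5) · 24

221.7600 mEq


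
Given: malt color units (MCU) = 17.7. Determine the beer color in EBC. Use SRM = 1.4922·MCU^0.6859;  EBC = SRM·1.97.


SRM = 1.4922·17.7^0.6859 = 10.7106
EBC = 10.7106·1.97

21.0998 EBC


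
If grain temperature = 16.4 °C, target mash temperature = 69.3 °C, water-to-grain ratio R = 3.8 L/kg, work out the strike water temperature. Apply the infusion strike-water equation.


T_strike = (0.41/R)·(T_mash − T_grain) + T_mash
T_strike = (0.41/3.8)·(69.3 − 16.4) + 69.3

75.0076 °C


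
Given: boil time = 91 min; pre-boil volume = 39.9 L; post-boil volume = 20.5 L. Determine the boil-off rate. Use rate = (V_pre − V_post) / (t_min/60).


rate = (39.9 − 20.5) / (91/60)

12.7912 L/hr


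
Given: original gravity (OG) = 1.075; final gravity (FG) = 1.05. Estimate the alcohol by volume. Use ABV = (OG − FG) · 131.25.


ABV = (1.075 − 1.05) · 131.25

3.2812 % ABV


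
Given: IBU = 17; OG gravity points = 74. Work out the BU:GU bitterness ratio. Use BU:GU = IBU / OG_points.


BU:GU = 17 / 74

0.2297


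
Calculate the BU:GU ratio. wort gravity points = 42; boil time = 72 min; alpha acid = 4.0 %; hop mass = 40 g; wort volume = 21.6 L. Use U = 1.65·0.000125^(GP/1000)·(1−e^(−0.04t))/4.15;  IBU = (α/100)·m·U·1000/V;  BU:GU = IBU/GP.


U = 1.65·0.000125^(42/1000)·(1−e^(−0.04·72))/4.15 = 0.2573
IBU = (4.0/100)·40·0.2573·1000/21.6 = 19.0582
BU:GU = 19.0582/42

0.4538


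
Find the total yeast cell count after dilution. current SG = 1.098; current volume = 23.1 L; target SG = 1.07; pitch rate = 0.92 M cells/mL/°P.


V_w = V·((SG_c−1)/(SG_t−1)−1);  °P = 259 − 259/SG_t;  cells = rate·(V+V_w)·°P
V_w = 23.1·((1.098−1)/(1.07−1)−1) = 9.2400
V_final = 23.1 + 9.2400 = 32.3400
°P = 259 − 259/1.07 = 16.9439
cells = 0.92·32.3400·16.9439

504.1292 billion cells


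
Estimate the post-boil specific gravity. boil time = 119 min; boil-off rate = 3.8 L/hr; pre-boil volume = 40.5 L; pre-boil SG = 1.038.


V_post = V_pre − rate·(t/60);  SG_post = 1 + (SG_pre−1)·V_pre/V_post
V_post = 40.5 − 3.8·(119/60) = 32.9633
SG_post = 1 + (1.038 − 1)·40.5/32.9633

1.0467


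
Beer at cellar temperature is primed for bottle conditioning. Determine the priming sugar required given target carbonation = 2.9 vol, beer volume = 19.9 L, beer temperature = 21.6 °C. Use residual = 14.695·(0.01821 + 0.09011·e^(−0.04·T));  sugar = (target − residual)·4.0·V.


residual = 14.695·(0.01821 + 0.09011·e^(−0.04·21.6)) = 0.8257
sugar = (2.9 − 0.8257)·4.0·19.9

165.1146 g


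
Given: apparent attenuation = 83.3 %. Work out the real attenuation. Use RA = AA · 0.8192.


RA = 83.3 · 0.8192

68.2394 %


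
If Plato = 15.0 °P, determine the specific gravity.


SG = 259/(259 − P)
SG = 259/(259 − 15.0)

1.0615


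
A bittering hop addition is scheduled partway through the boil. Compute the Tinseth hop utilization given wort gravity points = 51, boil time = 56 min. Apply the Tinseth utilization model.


U = 1.65·0.000125^(GP/1000) · (1 − e^(−0.04·t))/4.15
bigness = 1.65·0.000125^(51/1000) = 1.0433
boil_factor = (1 − e^(−0.04·56))/4.15 = 0.2153
U = 1.0433 · 0.2153

0.2246


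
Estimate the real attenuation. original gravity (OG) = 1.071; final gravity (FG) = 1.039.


AA = (OG−FG)/(OG−1)·100;  RA = AA·0.8192
AA = (1.071 − 1.039)/(1.071 − 1)·100 = 45.0704
RA = 45.0704·0.8192

36.9217 %


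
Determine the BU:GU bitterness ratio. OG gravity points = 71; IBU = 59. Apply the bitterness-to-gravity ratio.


BU:GU = IBU / OG_points
BU:GU = 59 / 71

0.8310


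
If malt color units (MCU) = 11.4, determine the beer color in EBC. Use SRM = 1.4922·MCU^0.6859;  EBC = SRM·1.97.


SRM = 1.4922·11.4^0.6859 = 7.9206
EBC = 7.9206·1.97

15.6036 EBC


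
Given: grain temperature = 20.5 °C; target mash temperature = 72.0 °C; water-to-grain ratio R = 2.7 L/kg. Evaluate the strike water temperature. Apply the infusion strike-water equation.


T_strike = (0.41/R)·(T_mash − T_grain) + T_mash
T_strike = (0.41/2.7)·(72.0 − 20.5) + 72.0

79.8204 °C


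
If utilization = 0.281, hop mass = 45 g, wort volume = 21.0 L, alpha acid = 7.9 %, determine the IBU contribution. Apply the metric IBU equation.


IBU = (α/100)·mass·U·1000 / V
IBU = (7.9/100)·45·0.281·1000 / 21.0

47.5693 IBU


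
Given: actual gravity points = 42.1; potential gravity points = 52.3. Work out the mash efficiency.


efficiency = actual / potential × 100
efficiency = 42.1 / 52.3 × 100

80.4971 %


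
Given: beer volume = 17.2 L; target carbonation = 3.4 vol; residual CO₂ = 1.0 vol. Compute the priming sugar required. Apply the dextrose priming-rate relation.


sugar = (target − residual)·4.0·V
sugar = (3.4 − 1.0)·4.0·17.2

165.1200 g


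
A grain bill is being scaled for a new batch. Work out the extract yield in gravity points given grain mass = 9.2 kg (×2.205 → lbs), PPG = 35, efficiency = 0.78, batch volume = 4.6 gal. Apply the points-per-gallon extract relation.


points = lbs × PPG × eff / vol
lbs = 9.2 × 2.205 = 20.2860
points = 20.2860 × 35 × 0.78 / 4.6

120.3930 points


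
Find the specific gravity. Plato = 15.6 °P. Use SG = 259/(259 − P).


SG = 259/(259 − 15.6)

1.0641


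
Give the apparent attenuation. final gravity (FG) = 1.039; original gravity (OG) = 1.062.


AA = (OG − FG)/(OG − 1) · 100
AA = (1.062 − 1.039)/(1.062 − 1) · 100

37.0968 %


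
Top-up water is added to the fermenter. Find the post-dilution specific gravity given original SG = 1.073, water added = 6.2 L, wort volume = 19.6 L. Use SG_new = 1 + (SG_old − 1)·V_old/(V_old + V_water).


pts = (1.073 − 1)·1000·19.6/(19.6 + 6.2) = 55.4574
SG_new = 1 + 55.4574/1000

1.0555


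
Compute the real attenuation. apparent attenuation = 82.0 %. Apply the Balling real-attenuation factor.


RA = AA · 0.8192
RA = 82.0 · 0.8192

67.1744 %


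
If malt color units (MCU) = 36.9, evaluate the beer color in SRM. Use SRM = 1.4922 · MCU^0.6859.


SRM = 1.4922 · 36.9^0.6859

17.7276 SRM


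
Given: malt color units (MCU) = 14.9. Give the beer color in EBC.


SRM = 1.4922·MCU^0.6859;  EBC = SRM·1.97
SRM = 1.4922·14.9^0.6859 = 9.5173
EBC = 9.5173·1.97

18.7492 EBC


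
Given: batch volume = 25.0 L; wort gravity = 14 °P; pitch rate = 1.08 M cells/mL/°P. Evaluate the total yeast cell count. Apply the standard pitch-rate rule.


cells (billions) = rate · V_L · °P
cells = 1.08 · 25.0 · 14

378.0000 billion cells


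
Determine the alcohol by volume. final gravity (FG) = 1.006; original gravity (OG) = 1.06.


ABV = (OG − FG) · 131.25
ABV = (1.06 − 1.006) · 131.25

7.0875 % ABV


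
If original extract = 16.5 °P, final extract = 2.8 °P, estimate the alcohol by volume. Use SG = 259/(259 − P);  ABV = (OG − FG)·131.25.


OG = 259/(259 − 16.5) = 1.0680
FG = 259/(259 − 2.8) = 1.0109
ABV = (1.0680 − 1.0109)·131.25

7.4960 % ABV


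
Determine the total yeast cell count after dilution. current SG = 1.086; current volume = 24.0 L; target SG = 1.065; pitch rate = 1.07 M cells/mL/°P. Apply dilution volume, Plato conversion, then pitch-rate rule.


V_w = V·((SG_c−1)/(SG_t−1)−1);  °P = 259 − 259/SG_t;  cells = rate·(V+V_w)·°P
V_w = 24.0·((1.086−1)/(1.065−1)−1) = 7.7538
V_final = 24.0 + 7.7538 = 31.7538
°P = 259 − 259/1.065 = 15.8075
cells = 1.07·31.7538·15.8075

537.0857 billion cells


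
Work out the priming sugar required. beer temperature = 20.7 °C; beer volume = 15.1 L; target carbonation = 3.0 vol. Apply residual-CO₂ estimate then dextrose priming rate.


residual = 14.695·(0.01821 + 0.09011·e^(−0.04·T));  sugar = (target − residual)·4.0·V
residual = 14.695·(0.01821 + 0.09011·e^(−0.04·20.7)) = 0.8462
sugar = (3.0 − 0.8462)·4.0·15.1

130.0923 g


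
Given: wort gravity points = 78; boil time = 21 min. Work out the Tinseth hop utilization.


U = 1.65·0.000125^(GP/1000) · (1 − e^(−0.04·t))/4.15
bigness = 1.65·0.000125^(78/1000) = 0.8185
boil_factor = (1 − e^(−0.04·21))/4.15 = 0.1369
U = 0.8185 · 0.1369

0.1121


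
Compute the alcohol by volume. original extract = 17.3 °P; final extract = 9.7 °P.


SG = 259/(259 − P);  ABV = (OG − FG)·131.25
OG = 259/(259 − 17.3) = 1.0716
FG = 259/(259 − 9.7) = 1.0389
ABV = (1.0716 − 1.0389)·131.25

4.2876 % ABV


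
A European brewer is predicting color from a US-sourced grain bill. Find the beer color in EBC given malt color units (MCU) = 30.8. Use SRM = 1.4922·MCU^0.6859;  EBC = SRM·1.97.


SRM = 1.4922·30.8^0.6859 = 15.6612
EBC = 15.6612·1.97

30.8525 EBC


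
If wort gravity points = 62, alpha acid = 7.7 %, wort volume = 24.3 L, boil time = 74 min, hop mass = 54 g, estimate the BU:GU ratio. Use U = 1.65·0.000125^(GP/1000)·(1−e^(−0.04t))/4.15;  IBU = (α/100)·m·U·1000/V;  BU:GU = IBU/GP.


U = 1.65·0.000125^(62/1000)·(1−e^(−0.04·74))/4.15 = 0.2159
IBU = (7.7/100)·54·0.2159·1000/24.3 = 36.9499
BU:GU = 36.9499/62

0.5960


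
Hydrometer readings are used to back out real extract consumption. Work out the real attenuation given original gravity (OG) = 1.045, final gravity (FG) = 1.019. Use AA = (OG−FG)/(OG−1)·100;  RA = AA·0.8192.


AA = (1.045 − 1.019)/(1.045 − 1)·100 = 57.7778
RA = 57.7778·0.8192

47.3316 %


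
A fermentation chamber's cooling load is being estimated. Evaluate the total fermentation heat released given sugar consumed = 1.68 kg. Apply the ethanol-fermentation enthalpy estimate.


Q = m_sugar · 590 kJ/kg
Q = 1.68 · 590

991.2000 kJ


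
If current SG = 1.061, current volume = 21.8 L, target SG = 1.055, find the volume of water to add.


V_water = V·((SG_curr − 1)/(SG_target − 1) − 1)
V_water = 21.8·((1.061 − 1)/(1.055 − 1) − 1)

2.3782 L


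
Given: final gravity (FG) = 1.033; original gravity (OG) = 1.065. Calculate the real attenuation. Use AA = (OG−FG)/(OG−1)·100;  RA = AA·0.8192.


AA = (1.065 − 1.033)/(1.065 − 1)·100 = 49.2308
RA = 49.2308·0.8192

40.3298 %


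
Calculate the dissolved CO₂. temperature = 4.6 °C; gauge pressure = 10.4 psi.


vols = (P + 14.695)·(0.01821 + 0.09011·e^(−0.04·T))
vols = (10.4 + 14.695)·(0.01821 + 0.09011·e^(−0.04·4.6))

2.3382 volumes


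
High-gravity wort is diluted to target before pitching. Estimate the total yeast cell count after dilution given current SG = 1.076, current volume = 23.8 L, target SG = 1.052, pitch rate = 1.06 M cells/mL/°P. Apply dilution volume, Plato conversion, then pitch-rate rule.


V_w = V·((SG_c−1)/(SG_t−1)−1);  °P = 259 − 259/SG_t;  cells = rate·(V+V_w)·°P
V_w = 23.8·((1.076−1)/(1.052−1)−1) = 10.9846
V_final = 23.8 + 10.9846 = 34.7846
°P = 259 − 259/1.052 = 12.8023
cells = 1.06·34.7846·12.8023

472.0418 billion cells


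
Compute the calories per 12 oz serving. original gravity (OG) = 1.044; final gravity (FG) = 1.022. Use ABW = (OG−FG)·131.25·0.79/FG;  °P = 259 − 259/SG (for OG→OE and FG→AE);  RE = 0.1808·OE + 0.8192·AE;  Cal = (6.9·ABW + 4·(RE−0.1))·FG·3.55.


ABW = (1.044 − 1.022)·131.25·0.79/1.022 = 2.2320
OE = 259 − 259/1.044 = 10.9157 °P
AE = 259 − 259/1.022 = 5.5753 °P
RE = 0.1808·10.9157 + 0.8192·5.5753 = 6.5409 °P
Cal = (6.9·2.2320 + 4·(6.5409−0.1))·1.022·3.55

149.3488 kcal


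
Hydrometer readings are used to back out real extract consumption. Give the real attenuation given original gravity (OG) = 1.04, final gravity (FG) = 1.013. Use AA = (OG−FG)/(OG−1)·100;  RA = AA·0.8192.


AA = (1.04 − 1.013)/(1.04 − 1)·100 = 67.5000
RA = 67.5000·0.8192

55.2960 %


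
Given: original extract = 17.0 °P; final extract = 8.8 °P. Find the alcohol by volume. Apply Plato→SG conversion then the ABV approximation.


SG = 259/(259 − P);  ABV = (OG − FG)·131.25
OG = 259/(259 − 17.0) = 1.0702
FG = 259/(259 − 8.8) = 1.0352
ABV = (1.0702 − 1.0352)·131.25

4.6037 % ABV


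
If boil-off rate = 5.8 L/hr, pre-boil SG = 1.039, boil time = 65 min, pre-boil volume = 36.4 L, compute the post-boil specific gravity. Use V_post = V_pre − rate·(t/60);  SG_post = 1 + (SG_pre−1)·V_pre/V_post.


V_post = 36.4 − 5.8·(65/60) = 30.1167
SG_post = 1 + (1.039 − 1)·36.4/30.1167

1.0471


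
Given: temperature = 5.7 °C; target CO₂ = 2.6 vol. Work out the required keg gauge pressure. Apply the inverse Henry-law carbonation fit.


psi = vols/(0.01821 + 0.09011·e^(−0.04·T)) − 14.695
psi = 2.6/(0.01821 + 0.09011·e^(−0.04·5.7)) − 14.695

14.2103 psi


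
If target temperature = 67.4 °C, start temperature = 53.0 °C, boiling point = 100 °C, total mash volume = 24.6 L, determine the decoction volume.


V_dec = V_total·(T_target − T_start)/(T_boil − T_start)
V_dec = 24.6·(67.4 − 53.0)/(100 − 53.0)

7.5370 L


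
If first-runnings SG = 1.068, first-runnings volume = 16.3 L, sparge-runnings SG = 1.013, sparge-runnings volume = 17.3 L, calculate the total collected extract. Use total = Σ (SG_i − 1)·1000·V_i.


first = (1.068 − 1)·1000·16.3 = 1108.4000
sparge = (1.013 − 1)·1000·17.3 = 224.9000
total = 1108.4000 + 224.9000

1333.3000 gravity·L


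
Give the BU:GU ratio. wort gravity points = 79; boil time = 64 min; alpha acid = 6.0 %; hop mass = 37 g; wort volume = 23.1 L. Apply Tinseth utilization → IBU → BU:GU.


U = 1.65·0.000125^(GP/1000)·(1−e^(−0.04t))/4.15;  IBU = (α/100)·m·U·1000/V;  BU:GU = IBU/GP
U = 1.65·0.000125^(79/1000)·(1−e^(−0.04·64))/4.15 = 0.1804
IBU = (6.0/100)·37·0.1804·1000/23.1 = 17.3337
BU:GU = 17.3337/79

0.2194


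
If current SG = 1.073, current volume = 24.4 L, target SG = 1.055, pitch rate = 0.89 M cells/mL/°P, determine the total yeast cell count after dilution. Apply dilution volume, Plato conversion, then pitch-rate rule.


V_w = V·((SG_c−1)/(SG_t−1)−1);  °P = 259 − 259/SG_t;  cells = rate·(V+V_w)·°P
V_w = 24.4·((1.073−1)/(1.055−1)−1) = 7.9855
V_final = 24.4 + 7.9855 = 32.3855
°P = 259 − 259/1.055 = 13.5024
cells = 0.89·32.3855·13.5024

389.1795 billion cells


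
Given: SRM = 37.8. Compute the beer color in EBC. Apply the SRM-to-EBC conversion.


EBC = SRM · 1.97
EBC = 37.8 · 1.97

74.4660 EBC


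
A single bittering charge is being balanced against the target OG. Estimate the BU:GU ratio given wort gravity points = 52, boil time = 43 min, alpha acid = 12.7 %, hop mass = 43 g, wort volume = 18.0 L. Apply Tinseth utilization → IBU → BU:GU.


U = 1.65·0.000125^(GP/1000)·(1−e^(−0.04t))/4.15;  IBU = (α/100)·m·U·1000/V;  BU:GU = IBU/GP
U = 1.65·0.000125^(52/1000)·(1−e^(−0.04·43))/4.15 = 0.2045
IBU = (12.7/100)·43·0.2045·1000/18.0 = 62.0559
BU:GU = 62.0559/52

1.1934


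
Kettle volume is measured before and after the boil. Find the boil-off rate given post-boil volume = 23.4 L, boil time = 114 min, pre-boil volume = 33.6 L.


rate = (V_pre − V_post) / (t_min/60)
rate = (33.6 − 23.4) / (114/60)

5.3684 L/hr


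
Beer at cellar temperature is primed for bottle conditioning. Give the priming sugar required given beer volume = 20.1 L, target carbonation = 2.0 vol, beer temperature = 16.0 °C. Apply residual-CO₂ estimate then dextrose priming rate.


residual = 14.695·(0.01821 + 0.09011·e^(−0.04·T));  sugar = (target − residual)·4.0·V
residual = 14.695·(0.01821 + 0.09011·e^(−0.04·16.0)) = 0.9658
sugar = (2.0 − 0.9658)·4.0·20.1

83.1482 g


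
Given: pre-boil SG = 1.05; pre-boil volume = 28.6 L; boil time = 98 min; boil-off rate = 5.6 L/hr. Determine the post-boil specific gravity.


V_post = V_pre − rate·(t/60);  SG_post = 1 + (SG_pre−1)·V_pre/V_post
V_post = 28.6 − 5.6·(98/60) = 19.4533
SG_post = 1 + (1.05 − 1)·28.6/19.4533

1.0735


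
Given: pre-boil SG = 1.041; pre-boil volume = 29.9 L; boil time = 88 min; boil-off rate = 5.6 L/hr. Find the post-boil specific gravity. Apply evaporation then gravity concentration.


V_post = V_pre − rate·(t/60);  SG_post = 1 + (SG_pre−1)·V_pre/V_post
V_post = 29.9 − 5.6·(88/60) = 21.6867
SG_post = 1 + (1.041 − 1)·29.9/21.6867

1.0565


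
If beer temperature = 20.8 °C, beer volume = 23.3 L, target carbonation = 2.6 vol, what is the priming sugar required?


residual = 14.695·(0.01821 + 0.09011·e^(−0.04·T));  sugar = (target − residual)·4.0·V
residual = 14.695·(0.01821 + 0.09011·e^(−0.04·20.8)) = 0.8438
sugar = (2.6 − 0.8438)·4.0·23.3

163.6737 g


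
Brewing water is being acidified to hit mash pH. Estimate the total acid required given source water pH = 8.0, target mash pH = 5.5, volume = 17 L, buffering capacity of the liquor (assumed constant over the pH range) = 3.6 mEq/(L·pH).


acid = buffering capacity · (pH_source − pH_target) · V
acid = 3.6 · (8.0 − 5.5) · 17

153.0000 mEq


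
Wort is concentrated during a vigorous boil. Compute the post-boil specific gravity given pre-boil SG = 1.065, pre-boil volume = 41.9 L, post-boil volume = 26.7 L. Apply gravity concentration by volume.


SG_post = 1 + (SG_pre − 1)·V_pre/V_post
pts_pre = (1.065 − 1)·1000 = 65.0000
pts_post = 65.0000·41.9/26.7 = 102.0037
SG_post = 1 + 102.0037/1000

1.1020


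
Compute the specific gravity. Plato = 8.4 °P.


SG = 259/(259 − P)
SG = 259/(259 − 8.4)

1.0335


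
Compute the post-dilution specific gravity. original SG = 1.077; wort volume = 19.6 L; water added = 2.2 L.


SG_new = 1 + (SG_old − 1)·V_old/(V_old + V_water)
pts = (1.077 − 1)·1000·19.6/(19.6 + 2.2) = 69.2294
SG_new = 1 + 69.2294/1000

1.0692


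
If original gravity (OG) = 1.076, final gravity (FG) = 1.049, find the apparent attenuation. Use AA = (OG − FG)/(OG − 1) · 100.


AA = (1.076 − 1.049)/(1.076 − 1) · 100

35.5263 %


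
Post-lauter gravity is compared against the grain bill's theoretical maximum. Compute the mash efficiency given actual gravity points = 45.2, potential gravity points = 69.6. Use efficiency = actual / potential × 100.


efficiency = 45.2 / 69.6 × 100

64.9425 %


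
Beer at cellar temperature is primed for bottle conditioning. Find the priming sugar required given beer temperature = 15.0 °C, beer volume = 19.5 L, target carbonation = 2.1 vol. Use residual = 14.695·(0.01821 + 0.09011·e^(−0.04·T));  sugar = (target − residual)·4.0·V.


residual = 14.695·(0.01821 + 0.09011·e^(−0.04·15.0)) = 0.9943
sugar = (2.1 − 0.9943)·4.0·19.5

86.2435 g


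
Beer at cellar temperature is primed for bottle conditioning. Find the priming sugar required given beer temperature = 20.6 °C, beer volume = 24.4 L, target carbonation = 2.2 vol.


residual = 14.695·(0.01821 + 0.09011·e^(−0.04·T));  sugar = (target − residual)·4.0·V
residual = 14.695·(0.01821 + 0.09011·e^(−0.04·20.6)) = 0.8485
sugar = (2.2 − 0.8485)·4.0·24.4

131.9091 g


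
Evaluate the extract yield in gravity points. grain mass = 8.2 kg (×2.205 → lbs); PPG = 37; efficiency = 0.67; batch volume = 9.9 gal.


points = lbs × PPG × eff / vol
lbs = 8.2 × 2.205 = 18.0810
points = 18.0810 × 37 × 0.67 / 9.9

45.2756 points


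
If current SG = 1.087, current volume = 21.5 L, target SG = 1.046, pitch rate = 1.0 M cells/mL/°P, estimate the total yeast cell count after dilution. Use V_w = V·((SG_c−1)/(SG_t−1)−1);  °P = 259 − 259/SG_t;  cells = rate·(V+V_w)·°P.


V_w = 21.5·((1.087−1)/(1.046−1)−1) = 19.1630
V_final = 21.5 + 19.1630 = 40.6630
°P = 259 − 259/1.046 = 11.3901
cells = 1.0·40.6630·11.3901

463.1544 billion cells


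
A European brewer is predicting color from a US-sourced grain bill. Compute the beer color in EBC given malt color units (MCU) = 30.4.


SRM = 1.4922·MCU^0.6859;  EBC = SRM·1.97
SRM = 1.4922·30.4^0.6859 = 15.5214
EBC = 15.5214·1.97

30.5771 EBC


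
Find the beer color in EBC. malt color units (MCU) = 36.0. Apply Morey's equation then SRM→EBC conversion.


SRM = 1.4922·MCU^0.6859;  EBC = SRM·1.97
SRM = 1.4922·36.0^0.6859 = 17.4299
EBC = 17.4299·1.97

34.3369 EBC


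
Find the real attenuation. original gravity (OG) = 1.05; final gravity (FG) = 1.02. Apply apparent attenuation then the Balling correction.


AA = (OG−FG)/(OG−1)·100;  RA = AA·0.8192
AA = (1.05 − 1.02)/(1.05 − 1)·100 = 60.0000
RA = 60.0000·0.8192

49.1520 %


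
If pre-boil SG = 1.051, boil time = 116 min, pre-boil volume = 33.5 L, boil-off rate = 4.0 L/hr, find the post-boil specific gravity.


V_post = V_pre − rate·(t/60);  SG_post = 1 + (SG_pre−1)·V_pre/V_post
V_post = 33.5 − 4.0·(116/60) = 25.7667
SG_post = 1 + (1.051 − 1)·33.5/25.7667

1.0663


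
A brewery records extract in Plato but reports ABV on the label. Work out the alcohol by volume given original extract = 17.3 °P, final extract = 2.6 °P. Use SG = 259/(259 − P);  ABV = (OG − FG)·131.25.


OG = 259/(259 − 17.3) = 1.0716
FG = 259/(259 − 2.6) = 1.0101
ABV = (1.0716 − 1.0101)·131.25

8.0635 % ABV


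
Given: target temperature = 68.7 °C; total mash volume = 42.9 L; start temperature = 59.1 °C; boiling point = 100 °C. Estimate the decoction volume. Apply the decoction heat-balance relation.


V_dec = V_total·(T_target − T_start)/(T_boil − T_start)
V_dec = 42.9·(68.7 − 59.1)/(100 − 59.1)

10.0694 L


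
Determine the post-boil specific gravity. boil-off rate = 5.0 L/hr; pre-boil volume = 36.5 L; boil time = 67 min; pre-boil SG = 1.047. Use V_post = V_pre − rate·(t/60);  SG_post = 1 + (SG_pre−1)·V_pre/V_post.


V_post = 36.5 − 5.0·(67/60) = 30.9167
SG_post = 1 + (1.047 − 1)·36.5/30.9167

1.0555


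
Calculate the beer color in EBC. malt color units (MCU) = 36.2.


SRM = 1.4922·MCU^0.6859;  EBC = SRM·1.97
SRM = 1.4922·36.2^0.6859 = 17.4963
EBC = 17.4963·1.97

34.4676 EBC


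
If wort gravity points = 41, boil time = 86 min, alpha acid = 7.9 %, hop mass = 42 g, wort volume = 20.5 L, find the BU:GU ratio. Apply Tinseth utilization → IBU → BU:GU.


U = 1.65·0.000125^(GP/1000)·(1−e^(−0.04t))/4.15;  IBU = (α/100)·m·U·1000/V;  BU:GU = IBU/GP
U = 1.65·0.000125^(41/1000)·(1−e^(−0.04·86))/4.15 = 0.2662
IBU = (7.9/100)·42·0.2662·1000/20.5 = 43.0902
BU:GU = 43.0902/41

1.0510


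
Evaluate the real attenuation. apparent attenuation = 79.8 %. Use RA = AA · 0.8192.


RA = 79.8 · 0.8192

65.3722 %


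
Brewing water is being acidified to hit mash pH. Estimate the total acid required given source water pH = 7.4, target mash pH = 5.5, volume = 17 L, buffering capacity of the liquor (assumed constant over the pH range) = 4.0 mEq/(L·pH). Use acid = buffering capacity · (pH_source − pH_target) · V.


acid = 4.0 · (7.4 − 5.5) · 17

129.2000 mEq


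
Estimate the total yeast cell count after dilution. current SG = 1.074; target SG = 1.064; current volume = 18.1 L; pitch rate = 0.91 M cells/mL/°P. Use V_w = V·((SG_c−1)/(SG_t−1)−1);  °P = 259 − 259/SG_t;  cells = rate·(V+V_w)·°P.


V_w = 18.1·((1.074−1)/(1.064−1)−1) = 2.8281
V_final = 18.1 + 2.8281 = 20.9281
°P = 259 − 259/1.064 = 15.5789
cells = 0.91·20.9281·15.5789

296.6947 billion cells


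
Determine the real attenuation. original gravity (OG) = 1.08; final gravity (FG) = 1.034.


AA = (OG−FG)/(OG−1)·100;  RA = AA·0.8192
AA = (1.08 − 1.034)/(1.08 − 1)·100 = 57.5000
RA = 57.5000·0.8192

47.1040 %


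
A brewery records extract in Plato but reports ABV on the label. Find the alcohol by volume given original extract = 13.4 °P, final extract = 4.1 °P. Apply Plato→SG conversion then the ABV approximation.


SG = 259/(259 − P);  ABV = (OG − FG)·131.25
OG = 259/(259 − 13.4) = 1.0546
FG = 259/(259 − 4.1) = 1.0161
ABV = (1.0546 − 1.0161)·131.25

5.0499 % ABV


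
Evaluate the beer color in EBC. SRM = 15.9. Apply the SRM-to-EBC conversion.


EBC = SRM · 1.97
EBC = 15.9 · 1.97

31.3230 EBC


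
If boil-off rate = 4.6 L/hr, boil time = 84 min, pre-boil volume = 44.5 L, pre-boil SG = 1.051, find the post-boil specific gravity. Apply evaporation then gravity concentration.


V_post = V_pre − rate·(t/60);  SG_post = 1 + (SG_pre−1)·V_pre/V_post
V_post = 44.5 − 4.6·(84/60) = 38.0600
SG_post = 1 + (1.051 − 1)·44.5/38.0600

1.0596


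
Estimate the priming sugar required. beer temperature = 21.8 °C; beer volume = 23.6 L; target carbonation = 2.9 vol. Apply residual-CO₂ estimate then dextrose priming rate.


residual = 14.695·(0.01821 + 0.09011·e^(−0.04·T));  sugar = (target − residual)·4.0·V
residual = 14.695·(0.01821 + 0.09011·e^(−0.04·21.8)) = 0.8212
sugar = (2.9 − 0.8212)·4.0·23.6

196.2341 g


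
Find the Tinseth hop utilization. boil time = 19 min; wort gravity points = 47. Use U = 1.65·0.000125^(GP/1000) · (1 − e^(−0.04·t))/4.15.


bigness = 1.65·0.000125^(47/1000) = 1.0815
boil_factor = (1 − e^(−0.04·19))/4.15 = 0.1283
U = 1.0815 · 0.1283

0.1387


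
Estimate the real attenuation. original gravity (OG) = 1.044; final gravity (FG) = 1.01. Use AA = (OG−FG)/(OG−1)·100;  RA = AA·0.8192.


AA = (1.044 − 1.01)/(1.044 − 1)·100 = 77.2727
RA = 77.2727·0.8192

63.3018 %


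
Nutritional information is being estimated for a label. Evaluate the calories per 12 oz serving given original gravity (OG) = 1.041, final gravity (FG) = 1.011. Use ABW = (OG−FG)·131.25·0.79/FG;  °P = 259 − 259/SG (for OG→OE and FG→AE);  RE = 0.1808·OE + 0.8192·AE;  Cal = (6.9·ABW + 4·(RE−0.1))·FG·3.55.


ABW = (1.041 − 1.011)·131.25·0.79/1.011 = 3.0768
OE = 259 − 259/1.041 = 10.2008 °P
AE = 259 − 259/1.011 = 2.8180 °P
RE = 0.1808·10.2008 + 0.8192·2.8180 = 4.1528 °P
Cal = (6.9·3.0768 + 4·(4.1528−0.1))·1.011·3.55

134.3777 kcal


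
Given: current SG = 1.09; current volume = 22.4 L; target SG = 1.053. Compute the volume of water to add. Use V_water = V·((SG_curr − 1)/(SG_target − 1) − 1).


V_water = 22.4·((1.09 − 1)/(1.053 − 1) − 1)

15.6377 L


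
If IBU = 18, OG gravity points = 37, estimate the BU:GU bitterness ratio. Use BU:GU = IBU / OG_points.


BU:GU = 18 / 37

0.4865


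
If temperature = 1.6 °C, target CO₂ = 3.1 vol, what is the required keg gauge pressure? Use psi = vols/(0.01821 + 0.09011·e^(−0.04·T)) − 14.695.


psi = 3.1/(0.01821 + 0.09011·e^(−0.04·1.6)) − 14.695

15.4801 psi


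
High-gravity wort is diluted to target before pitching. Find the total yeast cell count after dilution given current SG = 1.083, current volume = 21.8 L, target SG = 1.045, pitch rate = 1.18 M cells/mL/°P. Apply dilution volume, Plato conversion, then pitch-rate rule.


V_w = V·((SG_c−1)/(SG_t−1)−1);  °P = 259 − 259/SG_t;  cells = rate·(V+V_w)·°P
V_w = 21.8·((1.083−1)/(1.045−1)−1) = 18.4089
V_final = 21.8 + 18.4089 = 40.2089
°P = 259 − 259/1.045 = 11.1531
cells = 1.18·40.2089·11.1531

529.1759 billion cells


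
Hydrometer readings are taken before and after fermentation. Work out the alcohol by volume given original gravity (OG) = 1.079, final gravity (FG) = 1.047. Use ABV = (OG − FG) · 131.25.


ABV = (1.079 − 1.047) · 131.25

4.2000 % ABV


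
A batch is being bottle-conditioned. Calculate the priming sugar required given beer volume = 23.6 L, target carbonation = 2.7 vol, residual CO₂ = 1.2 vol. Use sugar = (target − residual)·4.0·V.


sugar = (2.7 − 1.2)·4.0·23.6

141.6000 g


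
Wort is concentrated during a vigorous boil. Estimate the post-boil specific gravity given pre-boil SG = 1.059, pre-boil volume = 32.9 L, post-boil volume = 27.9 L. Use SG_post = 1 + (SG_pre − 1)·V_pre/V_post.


pts_pre = (1.059 − 1)·1000 = 59.0000
pts_post = 59.0000·32.9/27.9 = 69.5735
SG_post = 1 + 69.5735/1000

1.0696


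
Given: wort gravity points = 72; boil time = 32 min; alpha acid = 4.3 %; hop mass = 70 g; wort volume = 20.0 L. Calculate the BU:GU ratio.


U = 1.65·0.000125^(GP/1000)·(1−e^(−0.04t))/4.15;  IBU = (α/100)·m·U·1000/V;  BU:GU = IBU/GP
U = 1.65·0.000125^(72/1000)·(1−e^(−0.04·32))/4.15 = 0.1503
IBU = (4.3/100)·70·0.1503·1000/20.0 = 22.6185
BU:GU = 22.6185/72

0.3141


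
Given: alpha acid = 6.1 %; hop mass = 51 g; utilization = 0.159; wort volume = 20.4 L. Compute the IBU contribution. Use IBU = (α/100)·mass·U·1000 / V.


IBU = (6.1/100)·51·0.159·1000 / 20.4

24.2475 IBU


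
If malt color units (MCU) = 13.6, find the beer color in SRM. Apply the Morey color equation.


SRM = 1.4922 · MCU^0.6859
SRM = 1.4922 · 13.6^0.6859

8.9397 SRM


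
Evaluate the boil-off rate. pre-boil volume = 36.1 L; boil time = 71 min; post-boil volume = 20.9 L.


rate = (V_pre − V_post) / (t_min/60)
rate = (36.1 − 20.9) / (71/60)

12.8451 L/hr


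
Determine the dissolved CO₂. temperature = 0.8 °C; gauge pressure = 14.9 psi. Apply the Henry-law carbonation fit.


vols = (P + 14.695)·(0.01821 + 0.09011·e^(−0.04·T))
vols = (14.9 + 14.695)·(0.01821 + 0.09011·e^(−0.04·0.8))

3.1217 volumes


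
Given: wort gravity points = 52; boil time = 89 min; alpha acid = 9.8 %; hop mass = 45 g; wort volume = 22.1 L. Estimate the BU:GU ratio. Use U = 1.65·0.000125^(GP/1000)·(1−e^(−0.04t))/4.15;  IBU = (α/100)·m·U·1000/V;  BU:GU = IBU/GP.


U = 1.65·0.000125^(52/1000)·(1−e^(−0.04·89))/4.15 = 0.2421
IBU = (9.8/100)·45·0.2421·1000/22.1 = 48.3049
BU:GU = 48.3049/52

0.9289


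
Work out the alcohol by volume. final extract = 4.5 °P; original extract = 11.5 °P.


SG = 259/(259 − P);  ABV = (OG − FG)·131.25
OG = 259/(259 − 11.5) = 1.0465
FG = 259/(259 − 4.5) = 1.0177
ABV = (1.0465 − 1.0177)·131.25

3.7778 % ABV


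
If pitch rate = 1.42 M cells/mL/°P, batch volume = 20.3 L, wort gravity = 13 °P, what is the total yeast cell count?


cells (billions) = rate · V_L · °P
cells = 1.42 · 20.3 · 13

374.7380 billion cells


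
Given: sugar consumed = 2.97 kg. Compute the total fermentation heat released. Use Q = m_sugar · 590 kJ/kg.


Q = 2.97 · 590

1752.3000 kJ


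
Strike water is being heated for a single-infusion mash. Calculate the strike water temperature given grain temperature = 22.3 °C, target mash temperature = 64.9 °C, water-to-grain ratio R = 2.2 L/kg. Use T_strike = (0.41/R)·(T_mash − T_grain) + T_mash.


T_strike = (0.41/2.2)·(64.9 − 22.3) + 64.9

72.8391 °C


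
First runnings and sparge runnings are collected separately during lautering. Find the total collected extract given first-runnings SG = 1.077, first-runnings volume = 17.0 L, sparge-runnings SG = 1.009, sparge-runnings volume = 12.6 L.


total = Σ (SG_i − 1)·1000·V_i
first = (1.077 − 1)·1000·17.0 = 1309.0000
sparge = (1.009 − 1)·1000·12.6 = 113.4000
total = 1309.0000 + 113.4000

1422.4000 gravity·L


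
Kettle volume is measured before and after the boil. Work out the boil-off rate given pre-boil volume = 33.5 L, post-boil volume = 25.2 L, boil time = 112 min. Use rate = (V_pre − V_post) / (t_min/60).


rate = (33.5 − 25.2) / (112/60)

4.4464 L/hr


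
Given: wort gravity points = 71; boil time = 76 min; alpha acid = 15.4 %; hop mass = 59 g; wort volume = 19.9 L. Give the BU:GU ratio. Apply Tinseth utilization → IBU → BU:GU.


U = 1.65·0.000125^(GP/1000)·(1−e^(−0.04t))/4.15;  IBU = (α/100)·m·U·1000/V;  BU:GU = IBU/GP
U = 1.65·0.000125^(71/1000)·(1−e^(−0.04·76))/4.15 = 0.2000
IBU = (15.4/100)·59·0.2000·1000/19.9 = 91.3163
BU:GU = 91.3163/71

1.2861


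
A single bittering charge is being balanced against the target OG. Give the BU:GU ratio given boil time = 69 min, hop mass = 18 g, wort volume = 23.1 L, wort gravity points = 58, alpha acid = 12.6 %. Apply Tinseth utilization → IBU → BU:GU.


U = 1.65·0.000125^(GP/1000)·(1−e^(−0.04t))/4.15;  IBU = (α/100)·m·U·1000/V;  BU:GU = IBU/GP
U = 1.65·0.000125^(58/1000)·(1−e^(−0.04·69))/4.15 = 0.2211
IBU = (12.6/100)·18·0.2211·1000/23.1 = 21.7116
BU:GU = 21.7116/58

0.3743


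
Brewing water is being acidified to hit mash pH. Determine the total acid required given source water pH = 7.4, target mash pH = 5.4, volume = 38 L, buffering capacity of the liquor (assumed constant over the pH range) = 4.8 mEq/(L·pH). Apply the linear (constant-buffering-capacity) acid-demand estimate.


acid = buffering capacity · (pH_source − pH_target) · V
acid = 4.8 · (7.4 − 5.4) · 38

364.8000 mEq


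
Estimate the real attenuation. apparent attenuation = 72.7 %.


RA = AA · 0.8192
RA = 72.7 · 0.8192

59.5558 %


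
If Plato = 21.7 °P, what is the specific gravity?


SG = 259/(259 − P)
SG = 259/(259 − 21.7)

1.0914


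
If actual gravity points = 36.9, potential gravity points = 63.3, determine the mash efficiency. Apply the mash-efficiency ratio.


efficiency = actual / potential × 100
efficiency = 36.9 / 63.3 × 100

58.2938 %


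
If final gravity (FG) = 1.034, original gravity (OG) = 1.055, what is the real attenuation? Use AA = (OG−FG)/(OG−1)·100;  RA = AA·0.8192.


AA = (1.055 − 1.034)/(1.055 − 1)·100 = 38.1818
RA = 38.1818·0.8192

31.2785 %


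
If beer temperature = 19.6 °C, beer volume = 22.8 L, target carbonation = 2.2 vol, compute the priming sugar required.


residual = 14.695·(0.01821 + 0.09011·e^(−0.04·T));  sugar = (target − residual)·4.0·V
residual = 14.695·(0.01821 + 0.09011·e^(−0.04·19.6)) = 0.8722
sugar = (2.2 − 0.8722)·4.0·22.8

121.0973 g


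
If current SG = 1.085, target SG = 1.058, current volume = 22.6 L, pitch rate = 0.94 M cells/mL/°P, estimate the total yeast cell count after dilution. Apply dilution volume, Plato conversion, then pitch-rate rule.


V_w = V·((SG_c−1)/(SG_t−1)−1);  °P = 259 − 259/SG_t;  cells = rate·(V+V_w)·°P
V_w = 22.6·((1.085−1)/(1.058−1)−1) = 10.5207
V_final = 22.6 + 10.5207 = 33.1207
°P = 259 − 259/1.058 = 14.1985
cells = 0.94·33.1207·14.1985

442.0479 billion cells


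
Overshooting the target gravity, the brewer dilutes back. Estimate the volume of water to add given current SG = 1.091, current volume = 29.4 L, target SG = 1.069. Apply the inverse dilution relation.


V_water = V·((SG_curr − 1)/(SG_target − 1) − 1)
V_water = 29.4·((1.091 − 1)/(1.069 − 1) − 1)

9.3739 L


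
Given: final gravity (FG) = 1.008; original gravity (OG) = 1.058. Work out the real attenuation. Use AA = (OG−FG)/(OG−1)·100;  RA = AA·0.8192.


AA = (1.058 − 1.008)/(1.058 − 1)·100 = 86.2069
RA = 86.2069·0.8192

70.6207 %


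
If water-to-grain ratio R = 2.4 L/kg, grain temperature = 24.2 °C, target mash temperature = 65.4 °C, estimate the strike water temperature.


T_strike = (0.41/R)·(T_mash − T_grain) + T_mash
T_strike = (0.41/2.4)·(65.4 − 24.2) + 65.4

72.4383 °C


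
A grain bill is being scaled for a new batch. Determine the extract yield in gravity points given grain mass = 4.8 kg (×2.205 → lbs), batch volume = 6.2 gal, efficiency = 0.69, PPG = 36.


points = lbs × PPG × eff / vol
lbs = 4.8 × 2.205 = 10.5840
points = 10.5840 × 36 × 0.69 / 6.2

42.4043 points


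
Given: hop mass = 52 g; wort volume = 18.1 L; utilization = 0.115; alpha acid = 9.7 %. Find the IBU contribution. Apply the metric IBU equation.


IBU = (α/100)·mass·U·1000 / V
IBU = (9.7/100)·52·0.115·1000 / 18.1

32.0475 IBU


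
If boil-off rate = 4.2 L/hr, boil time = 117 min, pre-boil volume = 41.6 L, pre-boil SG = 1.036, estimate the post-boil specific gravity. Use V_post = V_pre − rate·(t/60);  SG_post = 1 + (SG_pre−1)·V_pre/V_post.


V_post = 41.6 − 4.2·(117/60) = 33.4100
SG_post = 1 + (1.036 − 1)·41.6/33.4100

1.0448
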